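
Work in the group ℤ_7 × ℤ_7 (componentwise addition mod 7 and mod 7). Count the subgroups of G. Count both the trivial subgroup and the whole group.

|G| = 49, so by Lagrange every subgroup order divides 49. Divisors: 1, 7, 49.
Subgroups by order — order 1: 1; order 7: 8; order 49: 1.
Total: 1 + 8 + 1 = 10.

10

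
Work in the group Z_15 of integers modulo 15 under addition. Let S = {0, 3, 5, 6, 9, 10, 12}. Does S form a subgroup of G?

No

|S| = 7 does not divide |G| = 15, so by Lagrange S is not a subgroup.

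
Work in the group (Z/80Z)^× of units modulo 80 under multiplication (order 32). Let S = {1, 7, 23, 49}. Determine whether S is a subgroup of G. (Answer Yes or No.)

|S| = 4 divides |G| = 32, consistent with Lagrange.
S contains the identity, every element's inverse is in S, and S is closed under ·: it is a subgroup.
In fact S = ⟨23⟩.

Yes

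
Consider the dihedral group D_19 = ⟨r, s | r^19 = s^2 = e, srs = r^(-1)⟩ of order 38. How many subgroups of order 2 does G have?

19

|G| = 38 and 2 | 38, so subgroups of order 2 are possible by Lagrange.
The subgroups of order 2 are: {e, r^10s}; {e, r^11s}; {e, r^12s}; {e, r^13s}; … (19 in all).
So G has 19 subgroups of order 2.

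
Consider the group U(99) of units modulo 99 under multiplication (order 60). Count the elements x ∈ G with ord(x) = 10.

12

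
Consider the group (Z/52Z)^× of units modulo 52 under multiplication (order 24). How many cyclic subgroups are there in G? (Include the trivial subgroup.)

12

A cyclic subgroup of order d is generated by each of its φ(d) elements of order d, so the cyclic subgroups of order d number (#elements of order d)/φ(d).
Cyclic subgroups by order — order 1: 1; order 2: 3; order 3: 1; order 4: 2; order 6: 3; order 12: 2.
Total: 12.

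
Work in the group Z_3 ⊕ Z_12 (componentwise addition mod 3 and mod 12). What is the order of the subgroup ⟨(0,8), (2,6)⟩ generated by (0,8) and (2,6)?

|⟨(0,8)⟩| = 3 and |⟨(2,6)⟩| = 6, so |H| is a multiple of lcm(3, 6) = 6 and divides |G| = 36.
Closing under the operation: H = {(0,0), (0,2), (0,4), (0,6), (0,8), (0,10), (1,0), (1,2), (1,4), (1,6), (1,8), (1,10), (2,0), (2,2), (2,4), (2,6), (2,8), (2,10)}, so |H| = 18.

18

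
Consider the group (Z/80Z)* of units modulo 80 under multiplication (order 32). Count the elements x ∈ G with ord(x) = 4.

Enumerating element orders in G gives 24 elements of order 4.

24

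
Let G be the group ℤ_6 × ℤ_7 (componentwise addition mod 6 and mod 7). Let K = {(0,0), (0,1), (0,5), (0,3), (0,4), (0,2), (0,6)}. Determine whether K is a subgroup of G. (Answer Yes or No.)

|K| = 7 divides |G| = 42, consistent with Lagrange.
K contains the identity, every element's inverse is in K, and K is closed under +: it is a subgroup.
In fact K = ⟨(0,1)⟩.

Yes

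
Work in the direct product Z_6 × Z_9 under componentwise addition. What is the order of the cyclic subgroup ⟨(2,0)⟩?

The order of (2,0) in Z_6 × Z_9 is lcm(ord(2) in Z_6, ord(0) in Z_9).
ord(2) = 3 and ord(0) = 1, so |⟨(2,0)⟩| = lcm(3, 1) = 3.

3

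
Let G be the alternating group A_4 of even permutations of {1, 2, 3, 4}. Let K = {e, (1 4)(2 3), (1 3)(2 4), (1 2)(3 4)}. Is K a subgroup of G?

Yes

|K| = 4 divides |G| = 12, consistent with Lagrange.
K contains the identity, every element's inverse is in K, and K is closed under ∘: it is a subgroup.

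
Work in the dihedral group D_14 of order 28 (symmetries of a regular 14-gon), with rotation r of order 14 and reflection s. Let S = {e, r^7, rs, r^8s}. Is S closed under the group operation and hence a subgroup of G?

|S| = 4 divides |G| = 28, consistent with Lagrange.
S contains the identity, every element's inverse is in S, and S is closed under ·: it is a subgroup.

Yes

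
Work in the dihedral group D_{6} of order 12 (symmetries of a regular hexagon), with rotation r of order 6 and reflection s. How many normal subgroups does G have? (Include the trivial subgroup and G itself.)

7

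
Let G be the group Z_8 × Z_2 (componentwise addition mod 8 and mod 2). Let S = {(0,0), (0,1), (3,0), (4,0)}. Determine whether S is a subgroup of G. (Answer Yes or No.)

No

(3,0) ∈ S but its inverse (5,0) ∉ S, so S is not a subgroup.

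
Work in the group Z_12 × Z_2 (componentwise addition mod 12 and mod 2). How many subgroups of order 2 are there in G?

3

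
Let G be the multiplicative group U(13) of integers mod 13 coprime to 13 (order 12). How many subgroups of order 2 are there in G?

1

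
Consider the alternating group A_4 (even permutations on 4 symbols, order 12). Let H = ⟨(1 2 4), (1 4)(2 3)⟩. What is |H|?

|⟨(1 2 4)⟩| = 3 and |⟨(1 4)(2 3)⟩| = 2, so |H| is a multiple of lcm(3, 2) = 6 and divides |G| = 12.
Closing {(1 2 4), (1 4)(2 3)} under the group operation gives all of G, so |H| = 12.

12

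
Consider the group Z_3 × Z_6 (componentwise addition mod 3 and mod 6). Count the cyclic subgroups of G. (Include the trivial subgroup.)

10

A cyclic subgroup of order d is generated by each of its φ(d) elements of order d, so the cyclic subgroups of order d number (#elements of order d)/φ(d).
Cyclic subgroups by order — order 1: 1; order 2: 1; order 3: 4; order 6: 4.
Total: 10.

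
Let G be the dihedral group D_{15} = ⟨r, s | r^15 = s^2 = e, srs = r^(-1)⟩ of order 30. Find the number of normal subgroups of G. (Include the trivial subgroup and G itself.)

5

G has 28 subgroups. Checking conjugation-invariance by order — order 1: 1/1 normal; order 2: 0/15 normal; order 3: 1/1 normal; order 5: 1/1 normal; order 6: 0/5 normal; order 10: 0/3 normal; order 15: 1/1 normal; order 30: 1/1 normal.
Total normal subgroups: 5.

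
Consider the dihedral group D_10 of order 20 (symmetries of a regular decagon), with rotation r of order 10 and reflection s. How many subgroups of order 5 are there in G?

|G| = 20 and 5 | 20, so subgroups of order 5 are possible by Lagrange.
The subgroups of order 5 are: {e, r^2, r^4, r^6, r^8}.
So G has 1 subgroup of order 5.

1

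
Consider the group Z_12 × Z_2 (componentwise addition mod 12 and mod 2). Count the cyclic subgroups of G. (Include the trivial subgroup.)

12

Each element a generates a cyclic subgroup ⟨a⟩; distinct elements may generate the same one (a cyclic group of order d has φ(d) generators).
Cyclic subgroups by order — order 1: 1; order 2: 3; order 3: 1; order 4: 2; order 6: 3; order 12: 2.
Total: 12.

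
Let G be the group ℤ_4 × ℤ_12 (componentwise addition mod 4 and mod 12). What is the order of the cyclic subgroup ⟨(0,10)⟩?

6

The order of (0,10) in Z_4 × Z_12 is lcm(ord(0) in Z_4, ord(10) in Z_12).
ord(0) = 1 and ord(10) = 6, so |⟨(0,10)⟩| = lcm(1, 6) = 6.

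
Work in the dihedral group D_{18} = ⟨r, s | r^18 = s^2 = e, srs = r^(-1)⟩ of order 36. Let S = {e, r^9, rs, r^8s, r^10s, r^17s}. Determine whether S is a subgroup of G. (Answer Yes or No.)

No

Closure fails: r^17s · rs = r^16 ∉ S. So S is not a subgroup.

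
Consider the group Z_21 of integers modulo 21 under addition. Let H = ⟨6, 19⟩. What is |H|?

21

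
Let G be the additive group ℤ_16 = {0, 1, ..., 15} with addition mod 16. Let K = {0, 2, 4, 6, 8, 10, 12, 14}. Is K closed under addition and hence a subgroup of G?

|K| = 8 divides |G| = 16, consistent with Lagrange.
K contains the identity, every element's inverse is in K, and K is closed under +: it is a subgroup.
In fact K = ⟨2⟩.

Yes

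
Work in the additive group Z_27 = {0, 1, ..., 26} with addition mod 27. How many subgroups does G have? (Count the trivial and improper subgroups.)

4

Subgroups of the cyclic group Z_27 correspond bijectively to divisors of 27.
Divisors of 27: 1, 3, 9, 27.
So Z_27 has 4 subgroups.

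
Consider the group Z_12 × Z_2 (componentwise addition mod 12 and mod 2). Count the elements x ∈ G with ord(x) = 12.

8

An element (a,b) has order lcm(ord(a), ord(b)); count pairs with lcm equal to 12.
Enumerating gives 8 such elements.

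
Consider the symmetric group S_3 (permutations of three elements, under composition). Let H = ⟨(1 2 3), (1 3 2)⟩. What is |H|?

3

|⟨(1 2 3)⟩| = 3 and |⟨(1 3 2)⟩| = 3, so |H| is a multiple of lcm(3, 3) = 3 and divides |G| = 6.
Closing under the operation: H = {e, (1 2 3), (1 3 2)}, so |H| = 3.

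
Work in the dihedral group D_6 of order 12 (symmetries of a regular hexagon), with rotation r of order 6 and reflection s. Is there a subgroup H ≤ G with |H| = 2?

2 | 12. A subgroup of order 2 is {e, r^2s}.

Yes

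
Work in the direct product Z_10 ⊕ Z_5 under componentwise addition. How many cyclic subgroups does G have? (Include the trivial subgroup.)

Each element a generates a cyclic subgroup ⟨a⟩; distinct elements may generate the same one (a cyclic group of order d has φ(d) generators).
Cyclic subgroups by order — order 1: 1; order 2: 1; order 5: 6; order 10: 6.
Total: 14.

14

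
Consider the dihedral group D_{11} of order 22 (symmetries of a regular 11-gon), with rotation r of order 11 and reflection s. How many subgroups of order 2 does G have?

11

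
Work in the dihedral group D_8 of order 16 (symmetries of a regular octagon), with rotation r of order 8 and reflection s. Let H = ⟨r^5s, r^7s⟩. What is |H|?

|⟨r^5s⟩| = 2 and |⟨r^7s⟩| = 2, so |H| is a multiple of lcm(2, 2) = 2 and divides |G| = 16.
Closing under the operation: H = {e, r^2, r^4, r^6, rs, r^3s, r^5s, r^7s}, so |H| = 8.

8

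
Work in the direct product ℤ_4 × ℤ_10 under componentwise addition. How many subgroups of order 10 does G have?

|G| = 40 and 10 | 40, so subgroups of order 10 are possible by Lagrange.
The subgroups of order 10 are: {(0,0), (0,1), (0,2), (0,3), (0,4), (0,5), (0,6), (0,7), (0,8), (0,9)}; {(0,0), (0,2), (0,4), (0,6), (0,8), (2,0), (2,2), (2,4), (2,6), (2,8)}; {(0,0), (0,2), (0,4), (0,6), (0,8), (2,1), (2,3), (2,5), (2,7), (2,9)}.
So G has 3 subgroups of order 10.

3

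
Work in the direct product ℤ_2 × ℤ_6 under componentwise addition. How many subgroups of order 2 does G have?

|G| = 12 and 2 | 12, so subgroups of order 2 are possible by Lagrange.
The subgroups of order 2 are: {(0,0), (0,3)}; {(0,0), (1,0)}; {(0,0), (1,3)}.
So G has 3 subgroups of order 2.

3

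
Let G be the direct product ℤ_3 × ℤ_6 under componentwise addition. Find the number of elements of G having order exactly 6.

8

An element (a,b) has order lcm(ord(a), ord(b)); count pairs with lcm equal to 6.
Enumerating gives 8 such elements.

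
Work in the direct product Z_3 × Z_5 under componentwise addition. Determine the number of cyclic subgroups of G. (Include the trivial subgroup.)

A cyclic subgroup of order d is generated by each of its φ(d) elements of order d, so the cyclic subgroups of order d number (#elements of order d)/φ(d).
Cyclic subgroups by order — order 1: 1; order 3: 1; order 5: 1; order 15: 1.
Total: 4.

4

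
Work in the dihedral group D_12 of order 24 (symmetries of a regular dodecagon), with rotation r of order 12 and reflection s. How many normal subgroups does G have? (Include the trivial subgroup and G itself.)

G has 34 subgroups. Checking conjugation-invariance by order — order 1: 1/1 normal; order 2: 1/13 normal; order 3: 1/1 normal; order 4: 1/7 normal; order 6: 1/5 normal; order 8: 0/3 normal; order 12: 3/3 normal; order 24: 1/1 normal.
Total normal subgroups: 9.

9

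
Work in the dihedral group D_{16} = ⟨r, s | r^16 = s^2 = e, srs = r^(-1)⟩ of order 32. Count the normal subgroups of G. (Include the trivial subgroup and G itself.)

8

G has 36 subgroups. Checking conjugation-invariance by order — order 1: 1/1 normal; order 2: 1/17 normal; order 4: 1/9 normal; order 8: 1/5 normal; order 16: 3/3 normal; order 32: 1/1 normal.
Total normal subgroups: 8.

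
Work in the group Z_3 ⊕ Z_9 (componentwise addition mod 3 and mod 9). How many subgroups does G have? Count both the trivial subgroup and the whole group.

|G| = 27, so by Lagrange every subgroup order divides 27. Divisors: 1, 3, 9, 27.
Subgroups by order — order 1: 1; order 3: 4; order 9: 4; order 27: 1.
Total: 1 + 4 + 4 + 1 = 10.

10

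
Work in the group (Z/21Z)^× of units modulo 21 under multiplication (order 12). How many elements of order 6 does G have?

6

The elements of order 6 are: 2, 5, 10, 11, 17, 19.
That's 6.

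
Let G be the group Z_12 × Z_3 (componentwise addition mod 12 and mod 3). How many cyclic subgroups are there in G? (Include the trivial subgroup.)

15

A cyclic subgroup of order d is generated by each of its φ(d) elements of order d, so the cyclic subgroups of order d number (#elements of order d)/φ(d).
Cyclic subgroups by order — order 1: 1; order 2: 1; order 3: 4; order 4: 1; order 6: 4; order 12: 4.
Total: 15.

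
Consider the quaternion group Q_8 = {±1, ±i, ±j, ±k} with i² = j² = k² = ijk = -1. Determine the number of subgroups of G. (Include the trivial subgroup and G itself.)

6

|G| = 8, so by Lagrange every subgroup order divides 8. Divisors: 1, 2, 4, 8.
Subgroups by order — order 1: 1; order 2: 1; order 4: 3; order 8: 1.
Total: 1 + 1 + 3 + 1 = 6.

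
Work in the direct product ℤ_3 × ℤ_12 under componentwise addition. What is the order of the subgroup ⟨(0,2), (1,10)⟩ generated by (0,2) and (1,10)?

|⟨(0,2)⟩| = 6 and |⟨(1,10)⟩| = 6, so |H| is a multiple of lcm(6, 6) = 6 and divides |G| = 36.
Closing under the operation: H = {(0,0), (0,2), (0,4), (0,6), (0,8), (0,10), (1,0), (1,2), (1,4), (1,6), (1,8), (1,10), (2,0), (2,2), (2,4), (2,6), (2,8), (2,10)}, so |H| = 18.

18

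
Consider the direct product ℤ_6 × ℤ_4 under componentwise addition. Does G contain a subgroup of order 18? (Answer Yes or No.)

No

18 does not divide |G| = 24, so by Lagrange no subgroup of order 18 exists.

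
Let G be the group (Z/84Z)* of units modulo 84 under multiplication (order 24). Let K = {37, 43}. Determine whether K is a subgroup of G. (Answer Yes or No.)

No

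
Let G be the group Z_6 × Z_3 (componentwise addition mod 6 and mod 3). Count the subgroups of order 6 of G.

4

|G| = 18 and 6 | 18, so subgroups of order 6 are possible by Lagrange.
The subgroups of order 6 are: {(0,0), (0,1), (0,2), (3,0), (3,1), (3,2)}; {(0,0), (1,0), (2,0), (3,0), (4,0), (5,0)}; {(0,0), (1,1), (2,2), (3,0), (4,1), (5,2)}; {(0,0), (1,2), (2,1), (3,0), (4,2), (5,1)}.
So G has 4 subgroups of order 6.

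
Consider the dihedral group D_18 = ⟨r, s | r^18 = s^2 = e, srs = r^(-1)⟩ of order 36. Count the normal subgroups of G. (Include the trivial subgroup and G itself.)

9

G has 45 subgroups. Checking conjugation-invariance by order — order 1: 1/1 normal; order 2: 1/19 normal; order 3: 1/1 normal; order 4: 0/9 normal; order 6: 1/7 normal; order 9: 1/1 normal; order 12: 0/3 normal; order 18: 3/3 normal; order 36: 1/1 normal.
Total normal subgroups: 9.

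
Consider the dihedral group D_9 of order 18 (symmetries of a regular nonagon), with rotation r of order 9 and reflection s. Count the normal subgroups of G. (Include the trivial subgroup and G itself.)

G has 16 subgroups. Checking conjugation-invariance by order — order 1: 1/1 normal; order 2: 0/9 normal; order 3: 1/1 normal; order 6: 0/3 normal; order 9: 1/1 normal; order 18: 1/1 normal.
Total normal subgroups: 4.

4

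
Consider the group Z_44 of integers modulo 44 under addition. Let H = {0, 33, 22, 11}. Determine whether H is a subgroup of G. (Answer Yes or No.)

Yes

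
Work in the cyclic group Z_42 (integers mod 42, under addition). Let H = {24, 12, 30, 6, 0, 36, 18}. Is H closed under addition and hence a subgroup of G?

Yes

|H| = 7 divides |G| = 42, consistent with Lagrange.
H contains the identity, every element's inverse is in H, and H is closed under +: it is a subgroup.
In fact H = ⟨18⟩.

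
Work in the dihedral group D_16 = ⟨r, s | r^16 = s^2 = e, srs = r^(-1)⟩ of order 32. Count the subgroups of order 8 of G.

5

|G| = 32 and 8 | 32, so subgroups of order 8 are possible by Lagrange.
The subgroups of order 8 are: {e, r^2, r^4, r^6, r^8, r^10, r^12, r^14}; {e, r^4, r^8, r^12, r^2s, r^6s, r^10s, r^14s}; {e, r^4, r^8, r^12, r^3s, r^7s, r^11s, r^15s}; {e, r^4, r^8, r^12, s, r^4s, r^8s, r^12s}; … (5 in all).
So G has 5 subgroups of order 8.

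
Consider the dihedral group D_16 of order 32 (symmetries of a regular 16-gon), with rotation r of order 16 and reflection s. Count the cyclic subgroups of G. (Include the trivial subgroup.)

21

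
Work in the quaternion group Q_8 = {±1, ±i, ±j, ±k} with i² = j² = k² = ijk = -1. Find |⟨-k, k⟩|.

4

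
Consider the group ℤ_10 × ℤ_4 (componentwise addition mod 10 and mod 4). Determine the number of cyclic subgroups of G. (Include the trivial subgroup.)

Group the elements of G by the cyclic subgroup they generate; each cyclic subgroup of order d accounts for φ(d) elements.
Cyclic subgroups by order — order 1: 1; order 2: 3; order 4: 2; order 5: 1; order 10: 3; order 20: 2.
Total: 12.

12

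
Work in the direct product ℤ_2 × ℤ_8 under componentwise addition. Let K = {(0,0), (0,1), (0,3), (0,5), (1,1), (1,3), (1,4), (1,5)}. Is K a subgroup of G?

(0,1) ∈ K but its inverse (0,7) ∉ K, so K is not a subgroup.

No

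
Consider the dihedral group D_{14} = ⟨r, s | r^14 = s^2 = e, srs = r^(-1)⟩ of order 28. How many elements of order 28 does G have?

No element of G has order 28 (even though 28 | 28).

0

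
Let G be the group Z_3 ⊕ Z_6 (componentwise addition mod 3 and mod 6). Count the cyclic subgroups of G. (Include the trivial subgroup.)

Each element a generates a cyclic subgroup ⟨a⟩; distinct elements may generate the same one (a cyclic group of order d has φ(d) generators).
Cyclic subgroups by order — order 1: 1; order 2: 1; order 3: 4; order 6: 4.
Total: 10.

10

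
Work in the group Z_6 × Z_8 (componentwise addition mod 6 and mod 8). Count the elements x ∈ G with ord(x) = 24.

16

An element (a,b) has order lcm(ord(a), ord(b)); count pairs with lcm equal to 24.
Enumerating gives 16 such elements.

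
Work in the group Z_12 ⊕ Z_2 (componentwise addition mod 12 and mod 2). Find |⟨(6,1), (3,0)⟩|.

8

|⟨(6,1)⟩| = 2 and |⟨(3,0)⟩| = 4, so |H| is a multiple of lcm(2, 4) = 4 and divides |G| = 24.
Closing under the operation: H = {(0,0), (0,1), (3,0), (3,1), (6,0), (6,1), (9,0), (9,1)}, so |H| = 8.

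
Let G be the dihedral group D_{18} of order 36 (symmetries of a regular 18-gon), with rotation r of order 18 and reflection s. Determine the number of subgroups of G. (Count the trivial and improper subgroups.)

45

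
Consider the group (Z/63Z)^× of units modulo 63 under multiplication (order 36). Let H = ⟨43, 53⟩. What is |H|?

|⟨43⟩| = 3 and |⟨53⟩| = 6, so |H| is a multiple of lcm(3, 6) = 6 and divides |G| = 36.
Closing under the operation: H = {1, 2, 4, 8, 11, 16, 22, 23, 25, 29, 32, 37, 43, 44, 46, 50, 53, 58}, so |H| = 18.

18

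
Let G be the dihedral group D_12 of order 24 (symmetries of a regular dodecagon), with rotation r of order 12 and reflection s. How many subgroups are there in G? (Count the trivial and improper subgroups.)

|G| = 24, so by Lagrange every subgroup order divides 24. Divisors: 1, 2, 3, 4, 6, 8, 12, 24.
Subgroups by order — order 1: 1; order 2: 13; order 3: 1; order 4: 7; order 6: 5; order 8: 3; order 12: 3; order 24: 1.
Total: 1 + 13 + 1 + 7 + 5 + 3 + 3 + 1 = 34.

34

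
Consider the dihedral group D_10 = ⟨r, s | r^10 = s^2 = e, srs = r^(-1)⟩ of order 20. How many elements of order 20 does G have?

No element of G has order 20 (even though 20 | 20).

0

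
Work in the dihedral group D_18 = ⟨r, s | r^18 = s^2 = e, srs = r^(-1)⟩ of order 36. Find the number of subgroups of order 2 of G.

19

|G| = 36 and 2 | 36, so subgroups of order 2 are possible by Lagrange.
The subgroups of order 2 are: {e, r^10s}; {e, r^11s}; {e, r^12s}; {e, r^13s}; … (19 in all).
So G has 19 subgroups of order 2.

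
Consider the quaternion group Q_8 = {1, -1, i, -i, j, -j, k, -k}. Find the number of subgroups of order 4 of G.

|G| = 8 and 4 | 8, so subgroups of order 4 are possible by Lagrange.
The subgroups of order 4 are: {1, -1, i, -i}; {1, -1, j, -j}; {1, -1, k, -k}.
So G has 3 subgroups of order 4.

3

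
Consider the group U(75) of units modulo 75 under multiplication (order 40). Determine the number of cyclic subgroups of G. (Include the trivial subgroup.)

12

A cyclic subgroup of order d is generated by each of its φ(d) elements of order d, so the cyclic subgroups of order d number (#elements of order d)/φ(d).
Cyclic subgroups by order — order 1: 1; order 2: 3; order 4: 2; order 5: 1; order 10: 3; order 20: 2.
Total: 12.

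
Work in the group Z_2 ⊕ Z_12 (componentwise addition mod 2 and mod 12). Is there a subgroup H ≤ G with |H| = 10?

No

10 does not divide |G| = 24, so by Lagrange no subgroup of order 10 exists.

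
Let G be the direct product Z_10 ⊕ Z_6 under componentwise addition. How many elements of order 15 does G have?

An element (a,b) has order lcm(ord(a), ord(b)); count pairs with lcm equal to 15.
Enumerating gives 8 such elements.

8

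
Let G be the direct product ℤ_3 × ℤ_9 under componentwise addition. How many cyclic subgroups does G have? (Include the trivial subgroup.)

A cyclic subgroup of order d is generated by each of its φ(d) elements of order d, so the cyclic subgroups of order d number (#elements of order d)/φ(d).
Cyclic subgroups by order — order 1: 1; order 3: 4; order 9: 3.
Total: 8.

8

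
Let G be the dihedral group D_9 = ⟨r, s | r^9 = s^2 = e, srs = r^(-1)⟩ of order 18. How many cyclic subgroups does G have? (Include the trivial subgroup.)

12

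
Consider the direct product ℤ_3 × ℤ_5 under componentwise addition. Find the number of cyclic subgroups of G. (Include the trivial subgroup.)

4

A cyclic subgroup of order d is generated by each of its φ(d) elements of order d, so the cyclic subgroups of order d number (#elements of order d)/φ(d).
Cyclic subgroups by order — order 1: 1; order 3: 1; order 5: 1; order 15: 1.
Total: 4.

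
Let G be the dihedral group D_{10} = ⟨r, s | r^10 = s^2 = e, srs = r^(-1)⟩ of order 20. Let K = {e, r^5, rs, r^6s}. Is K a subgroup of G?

|K| = 4 divides |G| = 20, consistent with Lagrange.
K contains the identity, every element's inverse is in K, and K is closed under ·: it is a subgroup.

Yes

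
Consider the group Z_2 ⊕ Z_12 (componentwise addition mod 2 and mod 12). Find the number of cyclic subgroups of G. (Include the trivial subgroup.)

12

Each element a generates a cyclic subgroup ⟨a⟩; distinct elements may generate the same one (a cyclic group of order d has φ(d) generators).
Cyclic subgroups by order — order 1: 1; order 2: 3; order 3: 1; order 4: 2; order 6: 3; order 12: 2.
Total: 12.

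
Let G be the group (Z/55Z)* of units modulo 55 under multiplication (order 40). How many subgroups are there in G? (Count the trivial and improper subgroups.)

|G| = 40, so by Lagrange every subgroup order divides 40. Divisors: 1, 2, 4, 5, 8, 10, 20, 40.
Subgroups by order — order 1: 1; order 2: 3; order 4: 3; order 5: 1; order 8: 1; order 10: 3; order 20: 3; order 40: 1.
Total: 1 + 3 + 3 + 1 + 1 + 3 + 3 + 1 = 16.

16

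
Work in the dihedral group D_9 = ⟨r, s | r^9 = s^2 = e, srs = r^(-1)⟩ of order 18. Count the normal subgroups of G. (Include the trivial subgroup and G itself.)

4

G has 16 subgroups. Checking conjugation-invariance by order — order 1: 1/1 normal; order 2: 0/9 normal; order 3: 1/1 normal; order 6: 0/3 normal; order 9: 1/1 normal; order 18: 1/1 normal.
Total normal subgroups: 4.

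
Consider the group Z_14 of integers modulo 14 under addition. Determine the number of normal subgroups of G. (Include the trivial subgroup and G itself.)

4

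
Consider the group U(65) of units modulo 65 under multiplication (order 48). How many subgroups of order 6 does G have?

3

|G| = 48 and 6 | 48, so subgroups of order 6 are possible by Lagrange.
The subgroups of order 6 are: {1, 9, 14, 16, 29, 61}; {1, 16, 36, 51, 56, 61}; {1, 4, 16, 49, 61, 64}.
So G has 3 subgroups of order 6.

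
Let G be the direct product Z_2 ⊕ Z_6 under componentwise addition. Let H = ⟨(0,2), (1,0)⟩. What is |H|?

|⟨(0,2)⟩| = 3 and |⟨(1,0)⟩| = 2, so |H| is a multiple of lcm(3, 2) = 6 and divides |G| = 12.
Closing under the operation: H = {(0,0), (0,2), (0,4), (1,0), (1,2), (1,4)}, so |H| = 6.

6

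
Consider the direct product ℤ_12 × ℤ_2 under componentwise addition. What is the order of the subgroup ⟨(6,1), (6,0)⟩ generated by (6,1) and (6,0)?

|⟨(6,1)⟩| = 2 and |⟨(6,0)⟩| = 2, so |H| is a multiple of lcm(2, 2) = 2 and divides |G| = 24.
Closing under the operation: H = {(0,0), (0,1), (6,0), (6,1)}, so |H| = 4.

4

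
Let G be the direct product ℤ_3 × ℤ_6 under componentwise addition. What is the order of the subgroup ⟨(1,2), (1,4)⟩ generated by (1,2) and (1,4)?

9

|⟨(1,2)⟩| = 3 and |⟨(1,4)⟩| = 3, so |H| is a multiple of lcm(3, 3) = 3 and divides |G| = 18.
Closing under the operation: H = {(0,0), (0,2), (0,4), (1,0), (1,2), (1,4), (2,0), (2,2), (2,4)}, so |H| = 9.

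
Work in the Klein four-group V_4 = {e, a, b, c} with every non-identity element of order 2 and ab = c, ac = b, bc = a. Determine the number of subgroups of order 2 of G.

3

|G| = 4 and 2 | 4, so subgroups of order 2 are possible by Lagrange.
The subgroups of order 2 are: {e, a}; {e, b}; {e, c}.
So G has 3 subgroups of order 2.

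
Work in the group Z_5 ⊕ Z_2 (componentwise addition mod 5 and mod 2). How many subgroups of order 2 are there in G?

1

|G| = 10 and 2 | 10, so subgroups of order 2 are possible by Lagrange.
The subgroups of order 2 are: {(0,0), (0,1)}.
So G has 1 subgroup of order 2.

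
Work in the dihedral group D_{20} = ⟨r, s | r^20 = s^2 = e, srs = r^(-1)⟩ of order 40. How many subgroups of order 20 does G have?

|G| = 40 and 20 | 40, so subgroups of order 20 are possible by Lagrange.
The subgroups of order 20 are: {e, r, r^2, r^3, r^4, r^5, r^6, r^7, r^8, r^9, r^10, r^11, r^12, r^13, r^14, r^15, r^16, r^17, r^18, r^19}; {e, r^2, r^4, r^6, r^8, r^10, r^12, r^14, r^16, r^18, s, r^2s, r^4s, r^6s, r^8s, r^10s, r^12s, r^14s, r^16s, r^18s}; {e, r^2, r^4, r^6, r^8, r^10, r^12, r^14, r^16, r^18, rs, r^3s, r^5s, r^7s, r^9s, r^11s, r^13s, r^15s, r^17s, r^19s}.
So G has 3 subgroups of order 20.

3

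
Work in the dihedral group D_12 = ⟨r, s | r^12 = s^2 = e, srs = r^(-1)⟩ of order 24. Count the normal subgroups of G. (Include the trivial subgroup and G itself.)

9

G has 34 subgroups. Checking conjugation-invariance by order — order 1: 1/1 normal; order 2: 1/13 normal; order 3: 1/1 normal; order 4: 1/7 normal; order 6: 1/5 normal; order 8: 0/3 normal; order 12: 3/3 normal; order 24: 1/1 normal.
Total normal subgroups: 9.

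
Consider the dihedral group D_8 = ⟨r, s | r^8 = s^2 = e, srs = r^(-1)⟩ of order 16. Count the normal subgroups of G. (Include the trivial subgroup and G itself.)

7

G has 19 subgroups. Checking conjugation-invariance by order — order 1: 1/1 normal; order 2: 1/9 normal; order 4: 1/5 normal; order 8: 3/3 normal; order 16: 1/1 normal.
Total normal subgroups: 7.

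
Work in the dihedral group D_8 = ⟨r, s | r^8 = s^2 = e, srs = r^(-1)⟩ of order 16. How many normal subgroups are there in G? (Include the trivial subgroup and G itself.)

G has 19 subgroups. Checking conjugation-invariance by order — order 1: 1/1 normal; order 2: 1/9 normal; order 4: 1/5 normal; order 8: 3/3 normal; order 16: 1/1 normal.
Total normal subgroups: 7.

7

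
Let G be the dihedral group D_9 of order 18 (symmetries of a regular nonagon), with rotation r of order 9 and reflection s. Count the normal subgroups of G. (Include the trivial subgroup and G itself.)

G has 16 subgroups. Checking conjugation-invariance by order — order 1: 1/1 normal; order 2: 0/9 normal; order 3: 1/1 normal; order 6: 0/3 normal; order 9: 1/1 normal; order 18: 1/1 normal.
Total normal subgroups: 4.

4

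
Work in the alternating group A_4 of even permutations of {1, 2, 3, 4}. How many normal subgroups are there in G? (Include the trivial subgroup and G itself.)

3

G has 10 subgroups. Checking conjugation-invariance by order — order 1: 1/1 normal; order 2: 0/3 normal; order 3: 0/4 normal; order 4: 1/1 normal; order 12: 1/1 normal.
Total normal subgroups: 3.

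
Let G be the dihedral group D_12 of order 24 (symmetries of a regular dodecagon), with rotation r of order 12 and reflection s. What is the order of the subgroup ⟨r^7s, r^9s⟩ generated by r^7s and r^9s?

|⟨r^7s⟩| = 2 and |⟨r^9s⟩| = 2, so |H| is a multiple of lcm(2, 2) = 2 and divides |G| = 24.
Closing under the operation: H = {e, r^2, r^4, r^6, r^8, r^10, rs, r^3s, r^5s, r^7s, r^9s, r^11s}, so |H| = 12.

12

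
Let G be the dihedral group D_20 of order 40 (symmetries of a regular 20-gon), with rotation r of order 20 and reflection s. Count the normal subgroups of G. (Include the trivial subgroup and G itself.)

G has 48 subgroups. Checking conjugation-invariance by order — order 1: 1/1 normal; order 2: 1/21 normal; order 4: 1/11 normal; order 5: 1/1 normal; order 8: 0/5 normal; order 10: 1/5 normal; order 20: 3/3 normal; order 40: 1/1 normal.
Total normal subgroups: 9.

9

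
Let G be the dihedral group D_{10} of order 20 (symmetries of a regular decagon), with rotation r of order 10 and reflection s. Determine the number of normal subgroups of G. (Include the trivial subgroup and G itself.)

7

G has 22 subgroups. Checking conjugation-invariance by order — order 1: 1/1 normal; order 2: 1/11 normal; order 4: 0/5 normal; order 5: 1/1 normal; order 10: 3/3 normal; order 20: 1/1 normal.
Total normal subgroups: 7.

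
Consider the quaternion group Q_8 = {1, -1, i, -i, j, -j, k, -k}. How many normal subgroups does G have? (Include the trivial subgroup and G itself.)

G has 6 subgroups. Checking conjugation-invariance by order — order 1: 1/1 normal; order 2: 1/1 normal; order 4: 3/3 normal; order 8: 1/1 normal.
Total normal subgroups: 6.

6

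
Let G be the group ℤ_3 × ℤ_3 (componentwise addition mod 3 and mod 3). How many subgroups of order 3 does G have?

4

|G| = 9 and 3 | 9, so subgroups of order 3 are possible by Lagrange.
The subgroups of order 3 are: {(0,0), (0,1), (0,2)}; {(0,0), (1,0), (2,0)}; {(0,0), (1,1), (2,2)}; {(0,0), (1,2), (2,1)}.
So G has 4 subgroups of order 3.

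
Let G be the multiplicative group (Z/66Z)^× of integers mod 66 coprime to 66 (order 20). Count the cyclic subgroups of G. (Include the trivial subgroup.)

8

Group the elements of G by the cyclic subgroup they generate; each cyclic subgroup of order d accounts for φ(d) elements.
Cyclic subgroups by order — order 1: 1; order 2: 3; order 5: 1; order 10: 3.
Total: 8.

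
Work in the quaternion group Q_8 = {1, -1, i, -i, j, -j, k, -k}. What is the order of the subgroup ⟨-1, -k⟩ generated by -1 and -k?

4

|⟨-1⟩| = 2 and |⟨-k⟩| = 4, so |H| is a multiple of lcm(2, 4) = 4 and divides |G| = 8.
Closing under the operation: H = {1, -1, k, -k}, so |H| = 4.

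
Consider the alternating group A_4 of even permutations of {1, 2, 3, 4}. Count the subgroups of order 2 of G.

|G| = 12 and 2 | 12, so subgroups of order 2 are possible by Lagrange.
The subgroups of order 2 are: {e, (1 2)(3 4)}; {e, (1 3)(2 4)}; {e, (1 4)(2 3)}.
So G has 3 subgroups of order 2.

3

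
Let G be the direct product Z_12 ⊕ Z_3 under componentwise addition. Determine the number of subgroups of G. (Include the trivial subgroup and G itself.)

|G| = 36, so by Lagrange every subgroup order divides 36. Divisors: 1, 2, 3, 4, 6, 9, 12, 18, 36.
Subgroups by order — order 1: 1; order 2: 1; order 3: 4; order 4: 1; order 6: 4; order 9: 1; order 12: 4; order 18: 1; order 36: 1.
Total: 1 + 1 + 4 + 1 + 4 + 1 + 4 + 1 + 1 = 18.

18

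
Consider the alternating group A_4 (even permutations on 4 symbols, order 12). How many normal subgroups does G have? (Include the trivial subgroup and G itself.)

G has 10 subgroups. Checking conjugation-invariance by order — order 1: 1/1 normal; order 2: 0/3 normal; order 3: 0/4 normal; order 4: 1/1 normal; order 12: 1/1 normal.
Total normal subgroups: 3.

3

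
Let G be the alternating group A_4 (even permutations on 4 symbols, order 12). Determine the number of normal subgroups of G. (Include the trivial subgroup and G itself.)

3

G has 10 subgroups. Checking conjugation-invariance by order — order 1: 1/1 normal; order 2: 0/3 normal; order 3: 0/4 normal; order 4: 1/1 normal; order 12: 1/1 normal.
Total normal subgroups: 3.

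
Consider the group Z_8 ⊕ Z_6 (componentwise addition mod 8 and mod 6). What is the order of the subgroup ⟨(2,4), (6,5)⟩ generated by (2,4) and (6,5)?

|⟨(2,4)⟩| = 12 and |⟨(6,5)⟩| = 12, so |H| is a multiple of lcm(12, 12) = 12 and divides |G| = 48.
Closing under the operation: H = {(0,0), (0,1), (0,2), (0,3), (0,4), (0,5), (2,0), (2,1), (2,2), (2,3), (2,4), (2,5), (4,0), (4,1), (4,2), (4,3), (4,4), (4,5), (6,0), (6,1), (6,2), (6,3), (6,4), (6,5)}, so |H| = 24.

24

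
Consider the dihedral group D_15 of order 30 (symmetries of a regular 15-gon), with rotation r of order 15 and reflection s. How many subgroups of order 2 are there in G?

15

|G| = 30 and 2 | 30, so subgroups of order 2 are possible by Lagrange.
The subgroups of order 2 are: {e, r^10s}; {e, r^11s}; {e, r^12s}; {e, r^13s}; … (15 in all).
So G has 15 subgroups of order 2.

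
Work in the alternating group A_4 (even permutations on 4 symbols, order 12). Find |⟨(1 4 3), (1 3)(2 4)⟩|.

|⟨(1 4 3)⟩| = 3 and |⟨(1 3)(2 4)⟩| = 2, so |H| is a multiple of lcm(3, 2) = 6 and divides |G| = 12.
Closing {(1 4 3), (1 3)(2 4)} under the group operation gives all of G, so |H| = 12.

12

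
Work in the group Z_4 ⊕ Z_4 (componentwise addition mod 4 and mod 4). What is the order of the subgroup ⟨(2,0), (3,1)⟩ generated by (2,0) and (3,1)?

8

|⟨(2,0)⟩| = 2 and |⟨(3,1)⟩| = 4, so |H| is a multiple of lcm(2, 4) = 4 and divides |G| = 16.
Closing under the operation: H = {(0,0), (0,2), (1,1), (1,3), (2,0), (2,2), (3,1), (3,3)}, so |H| = 8.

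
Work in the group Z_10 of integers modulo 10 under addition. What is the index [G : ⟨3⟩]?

|⟨3⟩| = 10 and |G| = 10.
By Lagrange, [G : H] = |G|/|H| = 10/10 = 1.

1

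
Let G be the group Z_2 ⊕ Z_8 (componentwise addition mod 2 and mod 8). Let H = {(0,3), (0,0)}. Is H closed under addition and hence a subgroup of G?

(0,3) ∈ H but its inverse (0,5) ∉ H, so H is not a subgroup.

No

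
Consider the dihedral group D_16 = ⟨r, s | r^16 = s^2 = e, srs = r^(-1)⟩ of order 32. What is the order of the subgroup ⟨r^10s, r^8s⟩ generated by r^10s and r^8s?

16

|⟨r^10s⟩| = 2 and |⟨r^8s⟩| = 2, so |H| is a multiple of lcm(2, 2) = 2 and divides |G| = 32.
Closing under the operation: H = {e, r^2, r^4, r^6, r^8, r^10, r^12, r^14, s, r^2s, r^4s, r^6s, r^8s, r^10s, r^12s, r^14s}, so |H| = 16.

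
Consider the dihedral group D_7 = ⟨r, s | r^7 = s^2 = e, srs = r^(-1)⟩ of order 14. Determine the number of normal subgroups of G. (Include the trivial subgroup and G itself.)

3

G has 10 subgroups. Checking conjugation-invariance by order — order 1: 1/1 normal; order 2: 0/7 normal; order 7: 1/1 normal; order 14: 1/1 normal.
Total normal subgroups: 3.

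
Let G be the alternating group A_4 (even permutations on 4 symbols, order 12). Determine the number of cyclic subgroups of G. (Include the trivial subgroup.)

8

Group the elements of G by the cyclic subgroup they generate; each cyclic subgroup of order d accounts for φ(d) elements.
Cyclic subgroups by order — order 1: 1; order 2: 3; order 3: 4.
Total: 8.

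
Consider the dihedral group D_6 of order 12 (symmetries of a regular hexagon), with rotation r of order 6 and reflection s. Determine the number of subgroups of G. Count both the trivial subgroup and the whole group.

16

|G| = 12, so by Lagrange every subgroup order divides 12. Divisors: 1, 2, 3, 4, 6, 12.
Subgroups by order — order 1: 1; order 2: 7; order 3: 1; order 4: 3; order 6: 3; order 12: 1.
Total: 1 + 7 + 1 + 3 + 3 + 1 = 16.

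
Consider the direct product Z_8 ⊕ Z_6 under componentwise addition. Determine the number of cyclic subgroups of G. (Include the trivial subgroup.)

A cyclic subgroup of order d is generated by each of its φ(d) elements of order d, so the cyclic subgroups of order d number (#elements of order d)/φ(d).
Cyclic subgroups by order — order 1: 1; order 2: 3; order 3: 1; order 4: 2; order 6: 3; order 8: 2; order 12: 2; order 24: 2.
Total: 16.

16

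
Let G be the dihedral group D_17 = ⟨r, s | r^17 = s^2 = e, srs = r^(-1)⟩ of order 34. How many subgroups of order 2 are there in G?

|G| = 34 and 2 | 34, so subgroups of order 2 are possible by Lagrange.
The subgroups of order 2 are: {e, r^10s}; {e, r^11s}; {e, r^12s}; {e, r^13s}; … (17 in all).
So G has 17 subgroups of order 2.

17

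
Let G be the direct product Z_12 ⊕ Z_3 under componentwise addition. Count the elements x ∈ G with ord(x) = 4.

An element (a,b) has order lcm(ord(a), ord(b)); count pairs with lcm equal to 4.
Enumerating gives 2 such elements.

2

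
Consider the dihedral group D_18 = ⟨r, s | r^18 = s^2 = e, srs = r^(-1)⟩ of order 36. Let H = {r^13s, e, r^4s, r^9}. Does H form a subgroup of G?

Yes

|H| = 4 divides |G| = 36, consistent with Lagrange.
H contains the identity, every element's inverse is in H, and H is closed under ·: it is a subgroup.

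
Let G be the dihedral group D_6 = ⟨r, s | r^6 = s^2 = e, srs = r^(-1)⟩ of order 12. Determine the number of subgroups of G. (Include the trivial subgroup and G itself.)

16

|G| = 12, so by Lagrange every subgroup order divides 12. Divisors: 1, 2, 3, 4, 6, 12.
Subgroups by order — order 1: 1; order 2: 7; order 3: 1; order 4: 3; order 6: 3; order 12: 1.
Total: 1 + 7 + 1 + 3 + 3 + 1 = 16.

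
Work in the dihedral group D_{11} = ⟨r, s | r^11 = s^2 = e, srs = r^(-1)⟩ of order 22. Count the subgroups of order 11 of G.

1

|G| = 22 and 11 | 22, so subgroups of order 11 are possible by Lagrange.
The subgroups of order 11 are: {e, r, r^2, r^3, r^4, r^5, r^6, r^7, r^8, r^9, r^10}.
So G has 1 subgroup of order 11.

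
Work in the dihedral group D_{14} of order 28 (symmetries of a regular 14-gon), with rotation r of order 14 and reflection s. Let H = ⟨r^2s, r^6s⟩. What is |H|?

|⟨r^2s⟩| = 2 and |⟨r^6s⟩| = 2, so |H| is a multiple of lcm(2, 2) = 2 and divides |G| = 28.
Closing under the operation: H = {e, r^2, r^4, r^6, r^8, r^10, r^12, s, r^2s, r^4s, r^6s, r^8s, r^10s, r^12s}, so |H| = 14.

14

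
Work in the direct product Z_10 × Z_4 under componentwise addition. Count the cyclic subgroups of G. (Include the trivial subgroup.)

12

A cyclic subgroup of order d is generated by each of its φ(d) elements of order d, so the cyclic subgroups of order d number (#elements of order d)/φ(d).
Cyclic subgroups by order — order 1: 1; order 2: 3; order 4: 2; order 5: 1; order 10: 3; order 20: 2.
Total: 12.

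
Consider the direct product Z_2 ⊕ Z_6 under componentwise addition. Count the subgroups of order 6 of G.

|G| = 12 and 6 | 12, so subgroups of order 6 are possible by Lagrange.
The subgroups of order 6 are: {(0,0), (0,1), (0,2), (0,3), (0,4), (0,5)}; {(0,0), (0,2), (0,4), (1,0), (1,2), (1,4)}; {(0,0), (0,2), (0,4), (1,1), (1,3), (1,5)}.
So G has 3 subgroups of order 6.

3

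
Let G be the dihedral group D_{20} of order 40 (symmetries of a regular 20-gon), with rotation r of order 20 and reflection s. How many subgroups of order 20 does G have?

3

|G| = 40 and 20 | 40, so subgroups of order 20 are possible by Lagrange.
The subgroups of order 20 are: {e, r, r^2, r^3, r^4, r^5, r^6, r^7, r^8, r^9, r^10, r^11, r^12, r^13, r^14, r^15, r^16, r^17, r^18, r^19}; {e, r^2, r^4, r^6, r^8, r^10, r^12, r^14, r^16, r^18, s, r^2s, r^4s, r^6s, r^8s, r^10s, r^12s, r^14s, r^16s, r^18s}; {e, r^2, r^4, r^6, r^8, r^10, r^12, r^14, r^16, r^18, rs, r^3s, r^5s, r^7s, r^9s, r^11s, r^13s, r^15s, r^17s, r^19s}.
So G has 3 subgroups of order 20.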